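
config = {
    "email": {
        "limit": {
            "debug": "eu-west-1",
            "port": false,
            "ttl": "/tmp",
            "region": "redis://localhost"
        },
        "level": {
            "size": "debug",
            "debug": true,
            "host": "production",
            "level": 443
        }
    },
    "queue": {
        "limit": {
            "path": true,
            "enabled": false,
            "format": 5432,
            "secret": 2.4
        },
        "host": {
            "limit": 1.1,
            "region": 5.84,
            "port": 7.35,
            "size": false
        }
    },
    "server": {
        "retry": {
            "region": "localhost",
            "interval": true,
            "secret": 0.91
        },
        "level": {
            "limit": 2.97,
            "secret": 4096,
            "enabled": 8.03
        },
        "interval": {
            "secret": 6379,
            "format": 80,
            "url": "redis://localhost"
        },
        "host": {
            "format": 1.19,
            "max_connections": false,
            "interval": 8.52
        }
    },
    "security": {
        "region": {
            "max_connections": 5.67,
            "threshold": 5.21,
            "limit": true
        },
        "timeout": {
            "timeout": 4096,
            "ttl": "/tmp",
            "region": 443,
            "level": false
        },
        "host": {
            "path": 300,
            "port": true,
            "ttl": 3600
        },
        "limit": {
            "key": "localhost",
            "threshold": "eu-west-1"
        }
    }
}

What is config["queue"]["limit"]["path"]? True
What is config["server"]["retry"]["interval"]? True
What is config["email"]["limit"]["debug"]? "eu-west-1"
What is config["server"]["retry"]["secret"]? 0.91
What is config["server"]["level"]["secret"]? 4096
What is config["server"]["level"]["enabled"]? 8.03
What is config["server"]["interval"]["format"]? 80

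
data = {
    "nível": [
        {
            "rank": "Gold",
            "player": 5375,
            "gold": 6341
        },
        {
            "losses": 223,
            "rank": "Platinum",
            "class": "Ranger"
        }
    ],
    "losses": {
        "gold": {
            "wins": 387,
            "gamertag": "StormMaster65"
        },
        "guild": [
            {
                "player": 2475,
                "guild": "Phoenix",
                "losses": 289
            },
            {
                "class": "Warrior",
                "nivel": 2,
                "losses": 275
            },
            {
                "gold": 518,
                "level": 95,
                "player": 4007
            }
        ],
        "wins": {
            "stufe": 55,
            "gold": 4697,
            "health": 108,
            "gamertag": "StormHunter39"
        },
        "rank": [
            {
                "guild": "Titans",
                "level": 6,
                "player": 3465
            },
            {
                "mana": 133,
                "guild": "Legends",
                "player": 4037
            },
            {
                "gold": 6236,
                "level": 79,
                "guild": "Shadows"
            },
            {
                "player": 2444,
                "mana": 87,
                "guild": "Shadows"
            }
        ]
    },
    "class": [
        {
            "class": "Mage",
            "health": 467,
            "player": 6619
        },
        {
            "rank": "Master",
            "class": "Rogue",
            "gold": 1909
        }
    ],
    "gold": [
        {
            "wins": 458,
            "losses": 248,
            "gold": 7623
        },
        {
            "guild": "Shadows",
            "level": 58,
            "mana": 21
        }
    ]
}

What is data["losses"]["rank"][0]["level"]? 6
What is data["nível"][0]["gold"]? 6341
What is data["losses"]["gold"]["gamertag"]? "StormMaster65"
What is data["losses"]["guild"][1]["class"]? "Warrior"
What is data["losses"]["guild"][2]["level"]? 95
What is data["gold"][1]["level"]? 58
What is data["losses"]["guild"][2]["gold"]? 518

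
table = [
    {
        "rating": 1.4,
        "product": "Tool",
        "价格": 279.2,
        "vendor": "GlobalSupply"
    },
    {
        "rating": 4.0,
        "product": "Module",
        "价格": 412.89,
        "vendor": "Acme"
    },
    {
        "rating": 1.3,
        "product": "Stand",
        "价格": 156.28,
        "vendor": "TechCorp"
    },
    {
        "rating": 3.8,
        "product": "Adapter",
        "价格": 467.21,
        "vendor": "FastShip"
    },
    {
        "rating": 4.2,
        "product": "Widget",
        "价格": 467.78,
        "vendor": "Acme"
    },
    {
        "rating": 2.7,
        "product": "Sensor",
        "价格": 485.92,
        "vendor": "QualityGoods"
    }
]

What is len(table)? 6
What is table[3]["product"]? "Adapter"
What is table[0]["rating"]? 1.4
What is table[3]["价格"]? 467.21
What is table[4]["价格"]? 467.78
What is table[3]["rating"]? 3.8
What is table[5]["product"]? "Sensor"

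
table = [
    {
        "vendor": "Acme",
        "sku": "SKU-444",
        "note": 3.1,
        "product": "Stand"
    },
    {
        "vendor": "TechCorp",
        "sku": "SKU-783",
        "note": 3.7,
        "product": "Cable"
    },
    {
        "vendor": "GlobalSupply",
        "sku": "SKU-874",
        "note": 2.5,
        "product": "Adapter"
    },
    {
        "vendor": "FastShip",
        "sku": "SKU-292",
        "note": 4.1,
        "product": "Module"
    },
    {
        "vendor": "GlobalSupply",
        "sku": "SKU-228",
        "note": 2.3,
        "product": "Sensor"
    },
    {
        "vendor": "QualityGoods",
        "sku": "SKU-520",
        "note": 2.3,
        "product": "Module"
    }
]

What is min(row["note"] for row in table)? 2.3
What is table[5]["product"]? "Module"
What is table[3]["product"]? "Module"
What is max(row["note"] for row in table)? 4.1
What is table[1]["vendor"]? "TechCorp"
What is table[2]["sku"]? "SKU-874"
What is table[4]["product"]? "Sensor"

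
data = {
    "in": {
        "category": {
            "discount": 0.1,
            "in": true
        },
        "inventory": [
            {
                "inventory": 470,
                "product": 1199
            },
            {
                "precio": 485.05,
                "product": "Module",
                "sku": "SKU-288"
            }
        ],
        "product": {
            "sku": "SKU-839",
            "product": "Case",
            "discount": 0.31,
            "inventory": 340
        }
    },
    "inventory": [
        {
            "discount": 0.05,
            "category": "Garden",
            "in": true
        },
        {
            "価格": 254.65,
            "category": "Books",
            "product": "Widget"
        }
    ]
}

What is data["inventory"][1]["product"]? "Widget"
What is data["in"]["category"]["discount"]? 0.1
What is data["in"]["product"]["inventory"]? 340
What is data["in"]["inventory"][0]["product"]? 1199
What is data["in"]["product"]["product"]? "Case"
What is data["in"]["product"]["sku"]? "SKU-839"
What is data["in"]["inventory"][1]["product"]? "Module"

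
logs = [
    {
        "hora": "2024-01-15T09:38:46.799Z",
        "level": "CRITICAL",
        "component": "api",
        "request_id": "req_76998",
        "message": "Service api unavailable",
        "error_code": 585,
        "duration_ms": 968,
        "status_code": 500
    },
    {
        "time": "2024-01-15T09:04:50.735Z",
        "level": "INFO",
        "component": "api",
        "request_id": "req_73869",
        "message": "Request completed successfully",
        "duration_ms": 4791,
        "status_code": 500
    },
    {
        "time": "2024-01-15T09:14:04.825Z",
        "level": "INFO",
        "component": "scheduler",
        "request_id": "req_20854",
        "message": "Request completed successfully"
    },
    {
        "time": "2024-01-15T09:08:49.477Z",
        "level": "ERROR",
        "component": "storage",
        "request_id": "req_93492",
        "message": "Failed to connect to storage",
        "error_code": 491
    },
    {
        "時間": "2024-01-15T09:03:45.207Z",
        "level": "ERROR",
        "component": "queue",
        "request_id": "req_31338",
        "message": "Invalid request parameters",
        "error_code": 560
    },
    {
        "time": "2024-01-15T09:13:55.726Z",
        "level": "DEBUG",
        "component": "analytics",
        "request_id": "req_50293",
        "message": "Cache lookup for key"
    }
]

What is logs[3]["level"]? "ERROR"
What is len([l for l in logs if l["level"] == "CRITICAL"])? 1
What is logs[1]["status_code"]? 500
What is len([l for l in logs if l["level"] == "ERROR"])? 2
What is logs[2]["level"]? "INFO"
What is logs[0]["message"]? "Service api unavailable"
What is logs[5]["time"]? "2024-01-15T09:13:55.726Z"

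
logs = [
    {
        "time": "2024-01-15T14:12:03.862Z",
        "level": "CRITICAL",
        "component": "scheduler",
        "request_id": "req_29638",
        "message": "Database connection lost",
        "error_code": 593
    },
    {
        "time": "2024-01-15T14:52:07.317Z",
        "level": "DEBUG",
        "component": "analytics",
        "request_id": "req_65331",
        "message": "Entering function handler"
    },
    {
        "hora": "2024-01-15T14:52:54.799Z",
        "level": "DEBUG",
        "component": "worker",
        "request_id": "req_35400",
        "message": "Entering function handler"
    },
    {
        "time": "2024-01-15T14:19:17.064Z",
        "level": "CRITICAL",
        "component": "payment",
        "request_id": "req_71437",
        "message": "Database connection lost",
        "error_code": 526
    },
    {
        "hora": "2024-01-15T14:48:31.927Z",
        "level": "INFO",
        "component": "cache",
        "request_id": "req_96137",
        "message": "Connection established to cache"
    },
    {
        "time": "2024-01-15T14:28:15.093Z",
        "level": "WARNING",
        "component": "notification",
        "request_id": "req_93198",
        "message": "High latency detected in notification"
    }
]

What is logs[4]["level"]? "INFO"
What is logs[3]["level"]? "CRITICAL"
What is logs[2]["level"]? "DEBUG"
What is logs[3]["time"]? "2024-01-15T14:19:17.064Z"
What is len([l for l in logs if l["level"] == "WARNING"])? 1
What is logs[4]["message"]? "Connection established to cache"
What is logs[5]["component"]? "notification"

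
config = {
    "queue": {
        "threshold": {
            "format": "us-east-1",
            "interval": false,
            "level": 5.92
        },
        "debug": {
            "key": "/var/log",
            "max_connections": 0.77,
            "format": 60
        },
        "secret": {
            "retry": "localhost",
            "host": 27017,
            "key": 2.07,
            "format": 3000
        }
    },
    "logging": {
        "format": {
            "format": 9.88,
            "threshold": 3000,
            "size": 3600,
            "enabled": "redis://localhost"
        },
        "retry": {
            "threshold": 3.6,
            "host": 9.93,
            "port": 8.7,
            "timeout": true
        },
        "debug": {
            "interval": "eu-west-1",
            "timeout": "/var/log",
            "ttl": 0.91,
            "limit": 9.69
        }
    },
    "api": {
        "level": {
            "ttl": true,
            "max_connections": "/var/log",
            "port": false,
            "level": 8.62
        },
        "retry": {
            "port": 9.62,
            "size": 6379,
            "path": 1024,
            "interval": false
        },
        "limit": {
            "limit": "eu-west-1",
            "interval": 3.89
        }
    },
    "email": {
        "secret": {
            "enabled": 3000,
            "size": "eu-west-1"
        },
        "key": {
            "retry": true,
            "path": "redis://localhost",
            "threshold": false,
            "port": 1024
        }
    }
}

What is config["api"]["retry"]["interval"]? False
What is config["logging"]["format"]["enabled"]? "redis://localhost"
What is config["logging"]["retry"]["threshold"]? 3.6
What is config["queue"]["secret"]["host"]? 27017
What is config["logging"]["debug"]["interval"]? "eu-west-1"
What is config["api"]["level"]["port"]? False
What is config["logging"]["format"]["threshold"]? 3000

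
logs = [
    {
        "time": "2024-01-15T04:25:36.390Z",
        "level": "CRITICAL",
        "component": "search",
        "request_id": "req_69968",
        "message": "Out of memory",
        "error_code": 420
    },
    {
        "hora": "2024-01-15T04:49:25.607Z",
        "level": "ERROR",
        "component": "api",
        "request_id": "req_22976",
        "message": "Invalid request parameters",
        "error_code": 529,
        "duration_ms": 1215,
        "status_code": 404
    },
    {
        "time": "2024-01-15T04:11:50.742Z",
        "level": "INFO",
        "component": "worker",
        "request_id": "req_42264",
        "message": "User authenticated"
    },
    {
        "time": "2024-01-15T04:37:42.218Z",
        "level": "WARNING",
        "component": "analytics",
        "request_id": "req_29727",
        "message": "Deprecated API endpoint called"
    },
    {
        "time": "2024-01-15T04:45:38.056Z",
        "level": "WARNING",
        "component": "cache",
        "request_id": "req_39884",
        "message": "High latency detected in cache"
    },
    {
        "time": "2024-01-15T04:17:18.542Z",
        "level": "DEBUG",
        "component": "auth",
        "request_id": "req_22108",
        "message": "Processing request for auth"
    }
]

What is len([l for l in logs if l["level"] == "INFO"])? 1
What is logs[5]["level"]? "DEBUG"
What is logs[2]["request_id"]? "req_42264"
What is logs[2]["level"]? "INFO"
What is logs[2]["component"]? "worker"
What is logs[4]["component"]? "cache"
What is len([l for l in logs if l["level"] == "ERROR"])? 1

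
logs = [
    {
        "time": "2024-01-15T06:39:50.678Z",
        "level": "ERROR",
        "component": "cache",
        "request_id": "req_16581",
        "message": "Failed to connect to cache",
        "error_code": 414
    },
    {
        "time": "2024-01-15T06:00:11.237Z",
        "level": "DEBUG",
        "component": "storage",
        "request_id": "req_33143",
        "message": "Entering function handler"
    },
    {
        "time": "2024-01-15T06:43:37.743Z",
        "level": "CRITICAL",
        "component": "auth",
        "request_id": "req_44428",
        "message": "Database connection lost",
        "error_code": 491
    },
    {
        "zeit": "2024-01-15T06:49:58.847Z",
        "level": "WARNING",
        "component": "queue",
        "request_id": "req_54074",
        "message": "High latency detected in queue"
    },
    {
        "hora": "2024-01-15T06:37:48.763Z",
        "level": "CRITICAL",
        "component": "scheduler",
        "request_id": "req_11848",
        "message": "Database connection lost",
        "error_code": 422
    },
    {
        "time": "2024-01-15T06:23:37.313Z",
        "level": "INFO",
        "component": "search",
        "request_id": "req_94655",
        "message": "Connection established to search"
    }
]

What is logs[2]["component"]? "auth"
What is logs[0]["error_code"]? 414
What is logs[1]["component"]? "storage"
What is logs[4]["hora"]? "2024-01-15T06:37:48.763Z"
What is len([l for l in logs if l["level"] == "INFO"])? 1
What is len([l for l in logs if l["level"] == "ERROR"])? 1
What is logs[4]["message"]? "Database connection lost"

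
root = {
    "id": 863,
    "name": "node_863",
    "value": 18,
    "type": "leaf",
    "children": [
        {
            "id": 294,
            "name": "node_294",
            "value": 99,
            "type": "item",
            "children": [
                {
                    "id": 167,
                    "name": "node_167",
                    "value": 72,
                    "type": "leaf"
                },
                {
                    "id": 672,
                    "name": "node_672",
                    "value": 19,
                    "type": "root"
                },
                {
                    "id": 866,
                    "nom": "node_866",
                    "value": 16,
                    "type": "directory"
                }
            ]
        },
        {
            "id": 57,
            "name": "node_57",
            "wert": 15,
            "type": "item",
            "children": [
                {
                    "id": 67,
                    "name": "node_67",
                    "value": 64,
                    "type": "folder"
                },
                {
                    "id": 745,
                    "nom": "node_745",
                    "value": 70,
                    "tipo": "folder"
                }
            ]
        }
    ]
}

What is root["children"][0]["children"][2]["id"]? 866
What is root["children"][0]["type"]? "item"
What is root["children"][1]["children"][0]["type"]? "folder"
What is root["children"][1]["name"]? "node_57"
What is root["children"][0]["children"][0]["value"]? 72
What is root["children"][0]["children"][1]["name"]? "node_672"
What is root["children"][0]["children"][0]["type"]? "leaf"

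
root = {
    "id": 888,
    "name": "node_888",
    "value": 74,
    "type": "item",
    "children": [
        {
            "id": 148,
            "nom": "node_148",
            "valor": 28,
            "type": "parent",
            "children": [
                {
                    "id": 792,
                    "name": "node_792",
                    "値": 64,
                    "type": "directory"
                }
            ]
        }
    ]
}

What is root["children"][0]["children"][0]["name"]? "node_792"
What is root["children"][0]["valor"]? 28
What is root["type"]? "item"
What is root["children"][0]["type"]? "parent"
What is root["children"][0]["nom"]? "node_148"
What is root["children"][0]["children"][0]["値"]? 64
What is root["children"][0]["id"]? 148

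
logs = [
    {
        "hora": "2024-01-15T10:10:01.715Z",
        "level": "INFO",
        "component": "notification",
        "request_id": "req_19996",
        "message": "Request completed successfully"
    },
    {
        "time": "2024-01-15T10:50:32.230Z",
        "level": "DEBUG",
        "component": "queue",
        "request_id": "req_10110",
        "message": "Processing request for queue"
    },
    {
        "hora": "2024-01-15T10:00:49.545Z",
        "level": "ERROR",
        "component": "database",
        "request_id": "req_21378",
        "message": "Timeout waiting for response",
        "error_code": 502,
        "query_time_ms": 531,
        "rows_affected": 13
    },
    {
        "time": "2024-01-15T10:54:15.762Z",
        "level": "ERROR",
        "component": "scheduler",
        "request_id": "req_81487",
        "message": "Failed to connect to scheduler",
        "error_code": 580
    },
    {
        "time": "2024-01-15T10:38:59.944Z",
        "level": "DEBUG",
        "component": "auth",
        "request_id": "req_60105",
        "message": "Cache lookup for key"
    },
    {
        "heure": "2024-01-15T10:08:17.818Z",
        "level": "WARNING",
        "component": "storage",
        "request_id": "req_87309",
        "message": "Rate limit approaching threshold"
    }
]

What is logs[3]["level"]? "ERROR"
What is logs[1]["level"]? "DEBUG"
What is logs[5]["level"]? "WARNING"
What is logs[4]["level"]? "DEBUG"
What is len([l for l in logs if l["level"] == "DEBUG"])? 2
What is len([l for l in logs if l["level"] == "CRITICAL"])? 0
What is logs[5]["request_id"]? "req_87309"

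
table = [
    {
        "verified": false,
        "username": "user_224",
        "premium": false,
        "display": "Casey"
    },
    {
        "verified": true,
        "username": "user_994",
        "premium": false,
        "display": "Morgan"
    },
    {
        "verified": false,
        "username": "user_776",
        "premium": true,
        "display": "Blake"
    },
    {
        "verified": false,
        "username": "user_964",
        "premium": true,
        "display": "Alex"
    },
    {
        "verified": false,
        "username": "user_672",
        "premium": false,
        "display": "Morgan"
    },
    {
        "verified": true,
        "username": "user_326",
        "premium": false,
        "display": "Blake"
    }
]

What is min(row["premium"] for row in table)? False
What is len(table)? 6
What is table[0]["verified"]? False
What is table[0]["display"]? "Casey"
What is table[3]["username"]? "user_964"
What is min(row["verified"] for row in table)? False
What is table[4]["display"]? "Morgan"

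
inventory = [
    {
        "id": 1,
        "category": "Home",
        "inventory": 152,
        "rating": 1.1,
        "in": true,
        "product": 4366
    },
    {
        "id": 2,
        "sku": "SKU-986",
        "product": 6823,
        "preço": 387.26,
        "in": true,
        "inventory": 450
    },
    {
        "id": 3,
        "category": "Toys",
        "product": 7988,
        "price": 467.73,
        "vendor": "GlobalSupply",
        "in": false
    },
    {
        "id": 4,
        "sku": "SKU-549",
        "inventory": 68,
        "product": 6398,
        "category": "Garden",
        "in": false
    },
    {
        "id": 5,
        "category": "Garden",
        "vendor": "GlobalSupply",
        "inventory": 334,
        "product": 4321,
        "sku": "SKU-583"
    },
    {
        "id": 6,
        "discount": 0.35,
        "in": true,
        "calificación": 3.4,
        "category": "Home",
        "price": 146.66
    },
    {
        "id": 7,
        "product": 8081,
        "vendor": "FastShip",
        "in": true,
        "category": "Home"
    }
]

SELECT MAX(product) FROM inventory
8081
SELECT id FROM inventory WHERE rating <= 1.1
[1]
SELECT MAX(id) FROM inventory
7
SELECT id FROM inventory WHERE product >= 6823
[2, 3, 7]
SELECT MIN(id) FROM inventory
1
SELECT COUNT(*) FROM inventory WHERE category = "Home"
3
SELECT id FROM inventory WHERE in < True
[3, 4]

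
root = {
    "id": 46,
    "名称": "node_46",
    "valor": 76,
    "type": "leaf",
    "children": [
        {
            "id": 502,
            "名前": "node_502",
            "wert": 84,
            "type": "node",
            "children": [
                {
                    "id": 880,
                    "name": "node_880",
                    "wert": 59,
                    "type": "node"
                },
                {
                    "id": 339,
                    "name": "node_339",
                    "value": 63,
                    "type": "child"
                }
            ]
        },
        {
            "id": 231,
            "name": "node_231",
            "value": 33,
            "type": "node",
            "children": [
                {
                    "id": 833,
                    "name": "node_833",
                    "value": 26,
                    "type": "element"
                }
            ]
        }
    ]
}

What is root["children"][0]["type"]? "node"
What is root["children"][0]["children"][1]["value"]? 63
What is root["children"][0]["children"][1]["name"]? "node_339"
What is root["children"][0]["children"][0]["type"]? "node"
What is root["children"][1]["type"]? "node"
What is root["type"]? "leaf"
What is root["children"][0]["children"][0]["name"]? "node_880"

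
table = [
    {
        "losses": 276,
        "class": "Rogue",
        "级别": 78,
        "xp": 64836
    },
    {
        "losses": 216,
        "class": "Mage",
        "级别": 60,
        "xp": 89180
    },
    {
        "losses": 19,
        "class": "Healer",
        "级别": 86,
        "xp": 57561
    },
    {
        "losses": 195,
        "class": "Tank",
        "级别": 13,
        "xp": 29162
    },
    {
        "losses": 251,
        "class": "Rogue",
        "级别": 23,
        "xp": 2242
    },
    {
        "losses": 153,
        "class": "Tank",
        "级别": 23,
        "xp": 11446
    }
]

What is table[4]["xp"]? 2242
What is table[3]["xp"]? 29162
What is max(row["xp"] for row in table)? 89180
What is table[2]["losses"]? 19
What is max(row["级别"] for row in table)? 86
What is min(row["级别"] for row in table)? 13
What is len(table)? 6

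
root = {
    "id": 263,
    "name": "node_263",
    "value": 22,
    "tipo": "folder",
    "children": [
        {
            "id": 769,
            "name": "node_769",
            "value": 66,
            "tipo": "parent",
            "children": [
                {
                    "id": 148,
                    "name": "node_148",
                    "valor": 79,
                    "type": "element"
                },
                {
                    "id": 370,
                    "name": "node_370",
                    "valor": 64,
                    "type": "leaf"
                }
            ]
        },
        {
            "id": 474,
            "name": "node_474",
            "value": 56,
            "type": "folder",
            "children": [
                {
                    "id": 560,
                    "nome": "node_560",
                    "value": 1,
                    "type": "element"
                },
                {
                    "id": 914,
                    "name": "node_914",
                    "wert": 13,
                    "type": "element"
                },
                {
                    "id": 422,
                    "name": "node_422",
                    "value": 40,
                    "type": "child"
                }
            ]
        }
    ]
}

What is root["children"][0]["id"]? 769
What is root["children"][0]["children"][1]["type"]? "leaf"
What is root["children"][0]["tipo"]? "parent"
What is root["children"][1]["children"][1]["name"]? "node_914"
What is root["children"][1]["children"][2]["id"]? 422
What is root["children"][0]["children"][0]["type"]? "element"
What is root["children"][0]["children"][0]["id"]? 148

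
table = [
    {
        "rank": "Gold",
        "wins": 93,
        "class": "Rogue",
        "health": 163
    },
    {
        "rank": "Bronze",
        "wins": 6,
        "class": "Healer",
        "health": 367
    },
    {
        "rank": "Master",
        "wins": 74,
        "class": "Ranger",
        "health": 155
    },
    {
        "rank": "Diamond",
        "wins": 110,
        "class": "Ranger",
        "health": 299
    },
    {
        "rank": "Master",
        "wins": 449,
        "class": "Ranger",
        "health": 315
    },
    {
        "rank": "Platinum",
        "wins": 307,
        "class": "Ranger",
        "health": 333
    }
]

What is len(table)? 6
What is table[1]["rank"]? "Bronze"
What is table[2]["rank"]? "Master"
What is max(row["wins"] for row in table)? 449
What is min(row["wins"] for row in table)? 6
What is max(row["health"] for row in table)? 367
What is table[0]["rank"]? "Gold"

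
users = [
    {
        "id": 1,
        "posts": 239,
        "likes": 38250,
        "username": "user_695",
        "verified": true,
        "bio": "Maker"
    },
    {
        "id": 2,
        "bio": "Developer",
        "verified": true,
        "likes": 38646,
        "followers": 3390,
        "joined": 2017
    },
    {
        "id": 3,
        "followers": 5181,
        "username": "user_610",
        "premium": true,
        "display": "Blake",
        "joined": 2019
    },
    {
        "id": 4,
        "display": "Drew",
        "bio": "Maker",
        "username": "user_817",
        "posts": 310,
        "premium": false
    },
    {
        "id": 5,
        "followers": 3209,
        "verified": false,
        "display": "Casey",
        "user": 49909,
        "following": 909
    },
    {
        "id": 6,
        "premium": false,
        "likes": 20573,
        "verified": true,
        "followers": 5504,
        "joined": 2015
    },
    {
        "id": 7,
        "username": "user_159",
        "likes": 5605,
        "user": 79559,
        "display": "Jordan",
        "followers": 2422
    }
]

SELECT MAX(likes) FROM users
38646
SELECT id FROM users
[1, 2, 3, 4, 5, 6, 7]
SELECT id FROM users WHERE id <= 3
[1, 2, 3]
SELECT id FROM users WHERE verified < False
[]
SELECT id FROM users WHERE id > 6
[7]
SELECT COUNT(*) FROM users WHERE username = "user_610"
1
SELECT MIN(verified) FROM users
False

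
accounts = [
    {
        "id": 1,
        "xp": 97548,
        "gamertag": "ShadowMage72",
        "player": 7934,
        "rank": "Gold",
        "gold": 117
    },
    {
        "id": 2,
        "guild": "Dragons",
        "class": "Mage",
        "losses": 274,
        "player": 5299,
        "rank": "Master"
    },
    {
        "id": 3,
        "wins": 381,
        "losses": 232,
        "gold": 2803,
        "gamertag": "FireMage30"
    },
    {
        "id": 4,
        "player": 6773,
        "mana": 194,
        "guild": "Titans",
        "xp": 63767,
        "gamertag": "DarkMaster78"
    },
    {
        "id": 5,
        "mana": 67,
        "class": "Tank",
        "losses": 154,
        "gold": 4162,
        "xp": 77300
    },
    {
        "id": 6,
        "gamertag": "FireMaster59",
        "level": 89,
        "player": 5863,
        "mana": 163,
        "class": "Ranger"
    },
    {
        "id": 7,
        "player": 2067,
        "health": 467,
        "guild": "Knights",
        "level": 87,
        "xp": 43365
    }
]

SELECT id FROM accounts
[1, 2, 3, 4, 5, 6, 7]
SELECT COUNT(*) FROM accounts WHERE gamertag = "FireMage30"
1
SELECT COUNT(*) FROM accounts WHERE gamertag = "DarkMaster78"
1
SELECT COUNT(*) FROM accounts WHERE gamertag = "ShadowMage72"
1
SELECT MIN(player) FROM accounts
2067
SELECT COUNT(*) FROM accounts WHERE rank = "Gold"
1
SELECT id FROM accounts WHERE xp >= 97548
[1]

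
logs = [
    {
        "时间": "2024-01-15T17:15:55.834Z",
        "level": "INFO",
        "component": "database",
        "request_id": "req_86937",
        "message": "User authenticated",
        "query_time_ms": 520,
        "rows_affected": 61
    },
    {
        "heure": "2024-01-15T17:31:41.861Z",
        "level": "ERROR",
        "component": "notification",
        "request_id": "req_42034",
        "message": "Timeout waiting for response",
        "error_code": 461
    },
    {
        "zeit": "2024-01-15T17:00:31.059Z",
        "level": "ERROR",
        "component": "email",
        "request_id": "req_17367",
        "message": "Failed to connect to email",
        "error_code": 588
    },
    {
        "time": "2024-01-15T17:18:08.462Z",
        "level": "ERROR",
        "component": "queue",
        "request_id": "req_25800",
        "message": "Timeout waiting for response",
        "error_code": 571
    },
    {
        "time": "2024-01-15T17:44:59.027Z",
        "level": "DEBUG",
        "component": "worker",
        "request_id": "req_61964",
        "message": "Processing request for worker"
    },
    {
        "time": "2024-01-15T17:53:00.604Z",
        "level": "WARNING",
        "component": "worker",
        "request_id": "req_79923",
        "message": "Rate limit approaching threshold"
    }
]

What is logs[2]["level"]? "ERROR"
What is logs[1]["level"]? "ERROR"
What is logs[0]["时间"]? "2024-01-15T17:15:55.834Z"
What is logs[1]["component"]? "notification"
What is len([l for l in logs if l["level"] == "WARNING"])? 1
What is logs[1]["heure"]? "2024-01-15T17:31:41.861Z"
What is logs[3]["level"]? "ERROR"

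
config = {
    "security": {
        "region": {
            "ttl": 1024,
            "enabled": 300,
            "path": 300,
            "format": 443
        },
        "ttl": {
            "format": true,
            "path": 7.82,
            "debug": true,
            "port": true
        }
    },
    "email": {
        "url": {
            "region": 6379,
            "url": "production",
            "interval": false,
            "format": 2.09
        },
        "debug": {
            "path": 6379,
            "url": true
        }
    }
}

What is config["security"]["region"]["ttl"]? 1024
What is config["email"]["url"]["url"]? "production"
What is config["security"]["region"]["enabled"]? 300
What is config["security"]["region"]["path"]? 300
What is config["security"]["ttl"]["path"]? 7.82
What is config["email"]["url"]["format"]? 2.09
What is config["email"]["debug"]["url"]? True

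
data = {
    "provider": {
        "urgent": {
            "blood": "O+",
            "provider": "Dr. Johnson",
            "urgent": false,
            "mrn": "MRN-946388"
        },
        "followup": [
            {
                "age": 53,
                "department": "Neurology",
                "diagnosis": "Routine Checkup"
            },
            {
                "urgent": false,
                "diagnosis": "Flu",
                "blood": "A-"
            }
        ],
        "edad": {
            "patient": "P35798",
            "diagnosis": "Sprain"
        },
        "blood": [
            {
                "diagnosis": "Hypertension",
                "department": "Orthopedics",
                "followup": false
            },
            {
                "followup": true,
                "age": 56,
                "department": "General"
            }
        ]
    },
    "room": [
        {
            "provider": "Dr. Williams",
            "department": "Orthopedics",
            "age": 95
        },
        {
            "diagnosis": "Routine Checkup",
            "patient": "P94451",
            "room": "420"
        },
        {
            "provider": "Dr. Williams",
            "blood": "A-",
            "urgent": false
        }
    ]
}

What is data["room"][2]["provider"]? "Dr. Williams"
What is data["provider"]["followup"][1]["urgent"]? False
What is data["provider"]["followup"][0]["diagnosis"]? "Routine Checkup"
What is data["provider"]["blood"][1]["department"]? "General"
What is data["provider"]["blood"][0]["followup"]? False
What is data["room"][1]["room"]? "420"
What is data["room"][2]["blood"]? "A-"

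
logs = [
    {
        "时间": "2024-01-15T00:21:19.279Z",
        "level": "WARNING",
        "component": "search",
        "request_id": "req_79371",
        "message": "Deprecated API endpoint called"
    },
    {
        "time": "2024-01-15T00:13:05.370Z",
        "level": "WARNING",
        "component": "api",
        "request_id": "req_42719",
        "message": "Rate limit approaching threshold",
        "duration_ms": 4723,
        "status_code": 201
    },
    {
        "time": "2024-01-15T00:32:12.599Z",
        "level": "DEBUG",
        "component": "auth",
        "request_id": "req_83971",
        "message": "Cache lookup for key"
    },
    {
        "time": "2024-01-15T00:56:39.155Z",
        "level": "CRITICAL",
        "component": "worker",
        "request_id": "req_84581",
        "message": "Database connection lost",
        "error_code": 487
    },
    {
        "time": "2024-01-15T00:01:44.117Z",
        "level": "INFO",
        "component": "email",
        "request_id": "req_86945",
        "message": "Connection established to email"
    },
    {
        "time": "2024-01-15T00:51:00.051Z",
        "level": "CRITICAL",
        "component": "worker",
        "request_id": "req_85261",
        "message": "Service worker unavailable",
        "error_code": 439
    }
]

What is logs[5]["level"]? "CRITICAL"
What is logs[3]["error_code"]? 487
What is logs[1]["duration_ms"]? 4723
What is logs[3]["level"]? "CRITICAL"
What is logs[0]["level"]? "WARNING"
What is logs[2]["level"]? "DEBUG"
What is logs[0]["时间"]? "2024-01-15T00:21:19.279Z"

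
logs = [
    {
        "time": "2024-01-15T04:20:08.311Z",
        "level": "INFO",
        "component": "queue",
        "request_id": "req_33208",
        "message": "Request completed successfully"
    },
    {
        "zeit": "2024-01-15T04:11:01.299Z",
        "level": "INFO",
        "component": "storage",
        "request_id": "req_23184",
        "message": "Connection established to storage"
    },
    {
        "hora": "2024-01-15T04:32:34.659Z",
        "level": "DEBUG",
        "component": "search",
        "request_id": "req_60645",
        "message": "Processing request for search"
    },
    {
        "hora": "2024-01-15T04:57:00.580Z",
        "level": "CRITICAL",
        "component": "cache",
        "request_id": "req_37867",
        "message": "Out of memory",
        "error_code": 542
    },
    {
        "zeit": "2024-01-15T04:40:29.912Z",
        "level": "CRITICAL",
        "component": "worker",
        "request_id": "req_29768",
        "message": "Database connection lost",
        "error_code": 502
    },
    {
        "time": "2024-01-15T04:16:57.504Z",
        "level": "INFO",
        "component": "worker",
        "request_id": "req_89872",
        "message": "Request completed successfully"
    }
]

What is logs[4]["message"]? "Database connection lost"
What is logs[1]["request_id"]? "req_23184"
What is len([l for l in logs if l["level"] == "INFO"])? 3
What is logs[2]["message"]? "Processing request for search"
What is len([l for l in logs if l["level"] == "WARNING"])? 0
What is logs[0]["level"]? "INFO"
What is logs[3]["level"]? "CRITICAL"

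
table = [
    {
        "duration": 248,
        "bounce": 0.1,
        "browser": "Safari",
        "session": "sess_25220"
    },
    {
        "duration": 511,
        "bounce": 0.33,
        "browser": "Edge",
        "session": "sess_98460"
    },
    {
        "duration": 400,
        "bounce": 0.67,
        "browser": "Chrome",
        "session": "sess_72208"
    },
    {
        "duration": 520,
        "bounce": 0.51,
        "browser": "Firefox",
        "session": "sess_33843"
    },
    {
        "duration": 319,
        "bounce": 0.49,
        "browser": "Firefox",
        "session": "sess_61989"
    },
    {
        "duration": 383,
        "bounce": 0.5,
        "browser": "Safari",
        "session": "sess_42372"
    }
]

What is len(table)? 6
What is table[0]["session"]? "sess_25220"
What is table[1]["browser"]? "Edge"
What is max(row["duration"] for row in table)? 520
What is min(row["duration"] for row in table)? 248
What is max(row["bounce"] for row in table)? 0.67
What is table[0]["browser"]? "Safari"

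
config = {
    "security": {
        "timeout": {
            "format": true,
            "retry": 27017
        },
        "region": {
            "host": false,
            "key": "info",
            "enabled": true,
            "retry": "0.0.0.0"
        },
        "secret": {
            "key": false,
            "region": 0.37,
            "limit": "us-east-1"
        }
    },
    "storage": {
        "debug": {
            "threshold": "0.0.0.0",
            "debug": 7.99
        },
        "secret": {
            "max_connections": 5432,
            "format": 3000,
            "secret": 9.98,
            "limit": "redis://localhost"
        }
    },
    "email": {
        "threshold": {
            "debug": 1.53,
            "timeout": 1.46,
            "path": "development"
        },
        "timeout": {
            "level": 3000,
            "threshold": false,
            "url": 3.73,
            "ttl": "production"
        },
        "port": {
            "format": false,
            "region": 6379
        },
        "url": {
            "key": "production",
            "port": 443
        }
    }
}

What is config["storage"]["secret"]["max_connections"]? 5432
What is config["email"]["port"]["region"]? 6379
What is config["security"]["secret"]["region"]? 0.37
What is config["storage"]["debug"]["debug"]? 7.99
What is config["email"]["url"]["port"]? 443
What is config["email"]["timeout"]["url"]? 3.73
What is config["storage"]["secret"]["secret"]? 9.98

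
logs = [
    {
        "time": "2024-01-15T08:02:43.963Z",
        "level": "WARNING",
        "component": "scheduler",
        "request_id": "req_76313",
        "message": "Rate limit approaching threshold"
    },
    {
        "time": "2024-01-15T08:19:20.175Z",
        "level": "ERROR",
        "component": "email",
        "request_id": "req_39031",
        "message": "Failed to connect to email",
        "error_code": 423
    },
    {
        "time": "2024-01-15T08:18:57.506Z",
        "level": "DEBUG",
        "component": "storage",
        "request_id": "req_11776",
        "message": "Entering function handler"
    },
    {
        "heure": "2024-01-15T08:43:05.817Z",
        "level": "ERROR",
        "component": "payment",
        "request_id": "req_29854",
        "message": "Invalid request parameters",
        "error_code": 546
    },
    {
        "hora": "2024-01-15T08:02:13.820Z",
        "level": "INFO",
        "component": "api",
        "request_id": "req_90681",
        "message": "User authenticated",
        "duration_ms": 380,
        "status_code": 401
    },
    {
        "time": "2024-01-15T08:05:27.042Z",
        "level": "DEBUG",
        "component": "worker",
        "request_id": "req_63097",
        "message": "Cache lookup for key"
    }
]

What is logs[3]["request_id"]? "req_29854"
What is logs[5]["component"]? "worker"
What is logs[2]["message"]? "Entering function handler"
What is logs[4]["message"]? "User authenticated"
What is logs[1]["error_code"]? 423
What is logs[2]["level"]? "DEBUG"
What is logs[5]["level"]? "DEBUG"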